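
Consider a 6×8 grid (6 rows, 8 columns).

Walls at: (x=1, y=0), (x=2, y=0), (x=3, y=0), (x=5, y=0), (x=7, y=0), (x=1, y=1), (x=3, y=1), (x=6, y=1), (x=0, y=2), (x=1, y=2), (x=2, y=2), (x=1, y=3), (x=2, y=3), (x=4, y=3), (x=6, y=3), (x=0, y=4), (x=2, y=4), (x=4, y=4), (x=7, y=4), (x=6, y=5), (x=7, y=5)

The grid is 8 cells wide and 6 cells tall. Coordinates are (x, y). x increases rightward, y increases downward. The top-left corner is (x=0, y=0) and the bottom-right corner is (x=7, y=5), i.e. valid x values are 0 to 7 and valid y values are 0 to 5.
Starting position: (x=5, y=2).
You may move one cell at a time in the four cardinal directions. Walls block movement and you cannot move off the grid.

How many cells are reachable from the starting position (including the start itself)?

BFS flood-fill from (x=5, y=2):
  Distance 0: (x=5, y=2)
  Distance 1: (x=5, y=1), (x=4, y=2), (x=6, y=2), (x=5, y=3)
  Distance 2: (x=4, y=1), (x=3, y=2), (x=7, y=2), (x=5, y=4)
  Distance 3: (x=4, y=0), (x=7, y=1), (x=3, y=3), (x=7, y=3), (x=6, y=4), (x=5, y=5)
  Distance 4: (x=3, y=4), (x=4, y=5)
  Distance 5: (x=3, y=5)
  Distance 6: (x=2, y=5)
  Distance 7: (x=1, y=5)
  Distance 8: (x=1, y=4), (x=0, y=5)
Total reachable: 22 (grid has 27 open cells total)

Answer: Reachable cells: 22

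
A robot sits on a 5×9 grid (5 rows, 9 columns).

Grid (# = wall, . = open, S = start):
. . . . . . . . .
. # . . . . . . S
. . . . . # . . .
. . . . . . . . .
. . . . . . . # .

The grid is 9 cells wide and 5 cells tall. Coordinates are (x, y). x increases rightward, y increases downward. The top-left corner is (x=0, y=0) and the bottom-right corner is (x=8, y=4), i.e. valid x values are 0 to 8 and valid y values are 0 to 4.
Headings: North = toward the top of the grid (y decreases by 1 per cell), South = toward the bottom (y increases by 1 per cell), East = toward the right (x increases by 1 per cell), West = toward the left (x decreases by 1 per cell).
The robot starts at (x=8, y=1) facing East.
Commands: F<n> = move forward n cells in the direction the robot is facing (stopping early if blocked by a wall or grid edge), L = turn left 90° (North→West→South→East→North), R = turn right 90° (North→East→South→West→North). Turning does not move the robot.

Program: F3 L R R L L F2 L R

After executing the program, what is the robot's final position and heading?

Answer: Final position: (x=8, y=0), facing North

Derivation:
Start: (x=8, y=1), facing East
  F3: move forward 0/3 (blocked), now at (x=8, y=1)
  L: turn left, now facing North
  R: turn right, now facing East
  R: turn right, now facing South
  L: turn left, now facing East
  L: turn left, now facing North
  F2: move forward 1/2 (blocked), now at (x=8, y=0)
  L: turn left, now facing West
  R: turn right, now facing North
Final: (x=8, y=0), facing North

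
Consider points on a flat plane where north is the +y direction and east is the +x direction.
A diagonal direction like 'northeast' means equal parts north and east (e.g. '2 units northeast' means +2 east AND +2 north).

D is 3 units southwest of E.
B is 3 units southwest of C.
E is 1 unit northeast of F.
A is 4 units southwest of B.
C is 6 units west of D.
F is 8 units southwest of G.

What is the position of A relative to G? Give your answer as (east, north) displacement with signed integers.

Place G at the origin (east=0, north=0).
  F is 8 units southwest of G: delta (east=-8, north=-8); F at (east=-8, north=-8).
  E is 1 unit northeast of F: delta (east=+1, north=+1); E at (east=-7, north=-7).
  D is 3 units southwest of E: delta (east=-3, north=-3); D at (east=-10, north=-10).
  C is 6 units west of D: delta (east=-6, north=+0); C at (east=-16, north=-10).
  B is 3 units southwest of C: delta (east=-3, north=-3); B at (east=-19, north=-13).
  A is 4 units southwest of B: delta (east=-4, north=-4); A at (east=-23, north=-17).
Therefore A relative to G: (east=-23, north=-17).

Answer: A is at (east=-23, north=-17) relative to G.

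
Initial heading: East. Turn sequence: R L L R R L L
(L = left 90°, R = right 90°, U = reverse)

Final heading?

Start: East
  R (right (90° clockwise)) -> South
  L (left (90° counter-clockwise)) -> East
  L (left (90° counter-clockwise)) -> North
  R (right (90° clockwise)) -> East
  R (right (90° clockwise)) -> South
  L (left (90° counter-clockwise)) -> East
  L (left (90° counter-clockwise)) -> North
Final: North

Answer: Final heading: North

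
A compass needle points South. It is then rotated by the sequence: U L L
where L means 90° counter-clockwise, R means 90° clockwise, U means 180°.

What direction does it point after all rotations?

Start: South
  U (U-turn (180°)) -> North
  L (left (90° counter-clockwise)) -> West
  L (left (90° counter-clockwise)) -> South
Final: South

Answer: Final heading: South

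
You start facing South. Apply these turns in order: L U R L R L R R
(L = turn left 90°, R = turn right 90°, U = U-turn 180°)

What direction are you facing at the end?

Answer: Final heading: East

Derivation:
Start: South
  L (left (90° counter-clockwise)) -> East
  U (U-turn (180°)) -> West
  R (right (90° clockwise)) -> North
  L (left (90° counter-clockwise)) -> West
  R (right (90° clockwise)) -> North
  L (left (90° counter-clockwise)) -> West
  R (right (90° clockwise)) -> North
  R (right (90° clockwise)) -> East
Final: East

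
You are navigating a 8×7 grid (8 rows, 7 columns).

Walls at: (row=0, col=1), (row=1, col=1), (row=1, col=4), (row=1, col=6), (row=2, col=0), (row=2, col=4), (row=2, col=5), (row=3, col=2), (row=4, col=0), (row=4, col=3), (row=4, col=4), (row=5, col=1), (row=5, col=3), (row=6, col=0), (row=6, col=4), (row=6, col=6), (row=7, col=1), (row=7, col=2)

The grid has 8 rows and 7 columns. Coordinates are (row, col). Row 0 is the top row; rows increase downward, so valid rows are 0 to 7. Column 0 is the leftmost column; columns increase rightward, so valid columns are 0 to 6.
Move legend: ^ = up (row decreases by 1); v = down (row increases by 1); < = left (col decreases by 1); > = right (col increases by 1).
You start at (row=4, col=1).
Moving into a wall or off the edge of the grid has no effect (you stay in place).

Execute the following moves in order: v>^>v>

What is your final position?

Start: (row=4, col=1)
  v (down): blocked, stay at (row=4, col=1)
  > (right): (row=4, col=1) -> (row=4, col=2)
  ^ (up): blocked, stay at (row=4, col=2)
  > (right): blocked, stay at (row=4, col=2)
  v (down): (row=4, col=2) -> (row=5, col=2)
  > (right): blocked, stay at (row=5, col=2)
Final: (row=5, col=2)

Answer: Final position: (row=5, col=2)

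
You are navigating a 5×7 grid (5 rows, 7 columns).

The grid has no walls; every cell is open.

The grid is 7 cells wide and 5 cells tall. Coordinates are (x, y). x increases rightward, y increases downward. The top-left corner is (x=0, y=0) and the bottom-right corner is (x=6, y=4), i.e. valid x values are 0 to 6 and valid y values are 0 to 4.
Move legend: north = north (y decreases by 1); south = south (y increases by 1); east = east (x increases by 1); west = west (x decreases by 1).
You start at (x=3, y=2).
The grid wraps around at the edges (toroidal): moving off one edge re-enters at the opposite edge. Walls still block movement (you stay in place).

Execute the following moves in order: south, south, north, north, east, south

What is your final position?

Answer: Final position: (x=4, y=3)

Derivation:
Start: (x=3, y=2)
  south (south): (x=3, y=2) -> (x=3, y=3)
  south (south): (x=3, y=3) -> (x=3, y=4)
  north (north): (x=3, y=4) -> (x=3, y=3)
  north (north): (x=3, y=3) -> (x=3, y=2)
  east (east): (x=3, y=2) -> (x=4, y=2)
  south (south): (x=4, y=2) -> (x=4, y=3)
Final: (x=4, y=3)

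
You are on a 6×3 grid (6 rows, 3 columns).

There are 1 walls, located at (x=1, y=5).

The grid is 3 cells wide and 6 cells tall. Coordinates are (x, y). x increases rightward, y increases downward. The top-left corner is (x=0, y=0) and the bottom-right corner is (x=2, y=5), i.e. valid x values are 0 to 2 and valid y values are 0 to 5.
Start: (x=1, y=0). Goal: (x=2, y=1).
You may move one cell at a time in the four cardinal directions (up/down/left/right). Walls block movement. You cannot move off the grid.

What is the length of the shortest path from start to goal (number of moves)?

Answer: Shortest path length: 2

Derivation:
BFS from (x=1, y=0) until reaching (x=2, y=1):
  Distance 0: (x=1, y=0)
  Distance 1: (x=0, y=0), (x=2, y=0), (x=1, y=1)
  Distance 2: (x=0, y=1), (x=2, y=1), (x=1, y=2)  <- goal reached here
One shortest path (2 moves): (x=1, y=0) -> (x=2, y=0) -> (x=2, y=1)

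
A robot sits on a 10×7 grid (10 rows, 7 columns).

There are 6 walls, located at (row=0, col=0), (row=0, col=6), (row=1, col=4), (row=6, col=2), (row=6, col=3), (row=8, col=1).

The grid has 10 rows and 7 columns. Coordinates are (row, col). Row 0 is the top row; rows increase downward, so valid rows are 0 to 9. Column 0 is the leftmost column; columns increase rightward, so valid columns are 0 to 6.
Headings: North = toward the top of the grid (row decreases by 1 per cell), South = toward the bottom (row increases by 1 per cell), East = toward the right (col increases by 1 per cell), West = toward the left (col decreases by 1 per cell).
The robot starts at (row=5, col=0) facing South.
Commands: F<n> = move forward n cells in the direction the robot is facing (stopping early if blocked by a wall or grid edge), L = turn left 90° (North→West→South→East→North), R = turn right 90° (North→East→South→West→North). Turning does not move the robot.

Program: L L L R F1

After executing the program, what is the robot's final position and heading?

Answer: Final position: (row=4, col=0), facing North

Derivation:
Start: (row=5, col=0), facing South
  L: turn left, now facing East
  L: turn left, now facing North
  L: turn left, now facing West
  R: turn right, now facing North
  F1: move forward 1, now at (row=4, col=0)
Final: (row=4, col=0), facing North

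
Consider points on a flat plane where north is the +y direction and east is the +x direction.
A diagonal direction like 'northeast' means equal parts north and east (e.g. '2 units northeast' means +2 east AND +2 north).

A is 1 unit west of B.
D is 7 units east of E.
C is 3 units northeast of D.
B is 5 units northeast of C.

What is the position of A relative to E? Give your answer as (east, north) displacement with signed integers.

Answer: A is at (east=14, north=8) relative to E.

Derivation:
Place E at the origin (east=0, north=0).
  D is 7 units east of E: delta (east=+7, north=+0); D at (east=7, north=0).
  C is 3 units northeast of D: delta (east=+3, north=+3); C at (east=10, north=3).
  B is 5 units northeast of C: delta (east=+5, north=+5); B at (east=15, north=8).
  A is 1 unit west of B: delta (east=-1, north=+0); A at (east=14, north=8).
Therefore A relative to E: (east=14, north=8).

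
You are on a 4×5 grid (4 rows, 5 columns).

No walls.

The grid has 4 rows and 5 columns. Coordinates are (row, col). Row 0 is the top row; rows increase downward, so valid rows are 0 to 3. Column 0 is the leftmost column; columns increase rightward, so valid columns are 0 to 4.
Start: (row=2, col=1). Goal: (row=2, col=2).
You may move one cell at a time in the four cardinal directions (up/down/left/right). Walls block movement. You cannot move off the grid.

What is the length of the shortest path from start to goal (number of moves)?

Answer: Shortest path length: 1

Derivation:
BFS from (row=2, col=1) until reaching (row=2, col=2):
  Distance 0: (row=2, col=1)
  Distance 1: (row=1, col=1), (row=2, col=0), (row=2, col=2), (row=3, col=1)  <- goal reached here
One shortest path (1 moves): (row=2, col=1) -> (row=2, col=2)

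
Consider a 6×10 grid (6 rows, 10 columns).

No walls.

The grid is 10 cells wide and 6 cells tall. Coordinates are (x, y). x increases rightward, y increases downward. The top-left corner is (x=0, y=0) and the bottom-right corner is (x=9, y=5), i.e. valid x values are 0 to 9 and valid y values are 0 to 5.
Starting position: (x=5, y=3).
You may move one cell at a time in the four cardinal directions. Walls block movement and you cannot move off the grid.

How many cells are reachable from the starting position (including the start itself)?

BFS flood-fill from (x=5, y=3):
  Distance 0: (x=5, y=3)
  Distance 1: (x=5, y=2), (x=4, y=3), (x=6, y=3), (x=5, y=4)
  Distance 2: (x=5, y=1), (x=4, y=2), (x=6, y=2), (x=3, y=3), (x=7, y=3), (x=4, y=4), (x=6, y=4), (x=5, y=5)
  Distance 3: (x=5, y=0), (x=4, y=1), (x=6, y=1), (x=3, y=2), (x=7, y=2), (x=2, y=3), (x=8, y=3), (x=3, y=4), (x=7, y=4), (x=4, y=5), (x=6, y=5)
  Distance 4: (x=4, y=0), (x=6, y=0), (x=3, y=1), (x=7, y=1), (x=2, y=2), (x=8, y=2), (x=1, y=3), (x=9, y=3), (x=2, y=4), (x=8, y=4), (x=3, y=5), (x=7, y=5)
  Distance 5: (x=3, y=0), (x=7, y=0), (x=2, y=1), (x=8, y=1), (x=1, y=2), (x=9, y=2), (x=0, y=3), (x=1, y=4), (x=9, y=4), (x=2, y=5), (x=8, y=5)
  Distance 6: (x=2, y=0), (x=8, y=0), (x=1, y=1), (x=9, y=1), (x=0, y=2), (x=0, y=4), (x=1, y=5), (x=9, y=5)
  Distance 7: (x=1, y=0), (x=9, y=0), (x=0, y=1), (x=0, y=5)
  Distance 8: (x=0, y=0)
Total reachable: 60 (grid has 60 open cells total)

Answer: Reachable cells: 60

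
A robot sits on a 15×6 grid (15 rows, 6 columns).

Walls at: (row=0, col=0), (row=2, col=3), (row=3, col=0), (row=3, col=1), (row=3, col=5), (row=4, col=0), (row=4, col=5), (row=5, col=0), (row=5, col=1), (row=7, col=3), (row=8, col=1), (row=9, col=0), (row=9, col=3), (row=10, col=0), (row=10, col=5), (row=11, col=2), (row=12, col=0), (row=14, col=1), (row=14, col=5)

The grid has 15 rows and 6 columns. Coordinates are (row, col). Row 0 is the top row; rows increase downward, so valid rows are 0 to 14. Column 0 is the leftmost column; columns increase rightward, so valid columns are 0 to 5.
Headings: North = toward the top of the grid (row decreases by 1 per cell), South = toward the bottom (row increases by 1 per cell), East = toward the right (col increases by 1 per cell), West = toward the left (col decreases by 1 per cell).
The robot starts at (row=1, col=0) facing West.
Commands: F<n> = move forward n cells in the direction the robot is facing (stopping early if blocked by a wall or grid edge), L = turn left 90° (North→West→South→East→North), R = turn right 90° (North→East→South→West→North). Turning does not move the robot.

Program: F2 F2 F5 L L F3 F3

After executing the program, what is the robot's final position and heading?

Answer: Final position: (row=1, col=5), facing East

Derivation:
Start: (row=1, col=0), facing West
  F2: move forward 0/2 (blocked), now at (row=1, col=0)
  F2: move forward 0/2 (blocked), now at (row=1, col=0)
  F5: move forward 0/5 (blocked), now at (row=1, col=0)
  L: turn left, now facing South
  L: turn left, now facing East
  F3: move forward 3, now at (row=1, col=3)
  F3: move forward 2/3 (blocked), now at (row=1, col=5)
Final: (row=1, col=5), facing East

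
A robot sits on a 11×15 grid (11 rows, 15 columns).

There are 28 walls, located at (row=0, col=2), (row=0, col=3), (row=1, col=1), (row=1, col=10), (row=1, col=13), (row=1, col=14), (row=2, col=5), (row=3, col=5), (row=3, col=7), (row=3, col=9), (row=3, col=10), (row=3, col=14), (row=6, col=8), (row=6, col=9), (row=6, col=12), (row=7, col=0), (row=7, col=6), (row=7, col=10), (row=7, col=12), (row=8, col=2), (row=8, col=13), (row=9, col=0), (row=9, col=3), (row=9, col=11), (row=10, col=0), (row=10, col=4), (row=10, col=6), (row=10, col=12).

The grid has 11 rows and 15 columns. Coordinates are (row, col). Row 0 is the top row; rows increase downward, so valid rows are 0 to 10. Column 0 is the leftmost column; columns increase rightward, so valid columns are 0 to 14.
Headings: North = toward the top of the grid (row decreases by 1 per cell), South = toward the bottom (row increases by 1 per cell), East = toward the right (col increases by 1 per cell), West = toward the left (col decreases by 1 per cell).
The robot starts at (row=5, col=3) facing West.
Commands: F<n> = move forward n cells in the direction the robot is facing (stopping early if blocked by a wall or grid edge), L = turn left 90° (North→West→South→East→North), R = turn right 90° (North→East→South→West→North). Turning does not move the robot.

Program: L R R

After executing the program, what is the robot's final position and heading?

Answer: Final position: (row=5, col=3), facing North

Derivation:
Start: (row=5, col=3), facing West
  L: turn left, now facing South
  R: turn right, now facing West
  R: turn right, now facing North
Final: (row=5, col=3), facing North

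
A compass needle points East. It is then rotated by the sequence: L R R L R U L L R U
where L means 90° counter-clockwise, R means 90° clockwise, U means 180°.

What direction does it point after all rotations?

Start: East
  L (left (90° counter-clockwise)) -> North
  R (right (90° clockwise)) -> East
  R (right (90° clockwise)) -> South
  L (left (90° counter-clockwise)) -> East
  R (right (90° clockwise)) -> South
  U (U-turn (180°)) -> North
  L (left (90° counter-clockwise)) -> West
  L (left (90° counter-clockwise)) -> South
  R (right (90° clockwise)) -> West
  U (U-turn (180°)) -> East
Final: East

Answer: Final heading: East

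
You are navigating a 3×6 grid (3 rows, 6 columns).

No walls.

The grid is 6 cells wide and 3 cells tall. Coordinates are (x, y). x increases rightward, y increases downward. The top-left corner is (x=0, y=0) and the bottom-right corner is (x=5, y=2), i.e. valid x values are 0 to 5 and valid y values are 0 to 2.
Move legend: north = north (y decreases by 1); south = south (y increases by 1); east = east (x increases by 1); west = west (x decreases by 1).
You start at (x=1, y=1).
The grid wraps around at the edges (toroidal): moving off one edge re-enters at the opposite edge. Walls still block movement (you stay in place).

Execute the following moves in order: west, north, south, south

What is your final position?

Answer: Final position: (x=0, y=2)

Derivation:
Start: (x=1, y=1)
  west (west): (x=1, y=1) -> (x=0, y=1)
  north (north): (x=0, y=1) -> (x=0, y=0)
  south (south): (x=0, y=0) -> (x=0, y=1)
  south (south): (x=0, y=1) -> (x=0, y=2)
Final: (x=0, y=2)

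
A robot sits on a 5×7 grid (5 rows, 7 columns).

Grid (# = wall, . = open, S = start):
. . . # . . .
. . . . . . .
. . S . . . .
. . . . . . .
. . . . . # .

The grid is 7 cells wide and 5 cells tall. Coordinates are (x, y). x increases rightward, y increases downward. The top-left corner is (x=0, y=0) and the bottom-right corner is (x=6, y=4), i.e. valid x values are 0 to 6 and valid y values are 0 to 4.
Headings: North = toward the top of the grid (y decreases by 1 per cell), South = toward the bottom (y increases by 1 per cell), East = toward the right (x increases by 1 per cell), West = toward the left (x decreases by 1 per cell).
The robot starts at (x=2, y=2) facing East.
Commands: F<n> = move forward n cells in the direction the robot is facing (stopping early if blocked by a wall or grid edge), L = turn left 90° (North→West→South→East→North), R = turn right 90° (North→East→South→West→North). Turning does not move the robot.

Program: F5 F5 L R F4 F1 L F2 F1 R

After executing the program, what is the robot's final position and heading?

Start: (x=2, y=2), facing East
  F5: move forward 4/5 (blocked), now at (x=6, y=2)
  F5: move forward 0/5 (blocked), now at (x=6, y=2)
  L: turn left, now facing North
  R: turn right, now facing East
  F4: move forward 0/4 (blocked), now at (x=6, y=2)
  F1: move forward 0/1 (blocked), now at (x=6, y=2)
  L: turn left, now facing North
  F2: move forward 2, now at (x=6, y=0)
  F1: move forward 0/1 (blocked), now at (x=6, y=0)
  R: turn right, now facing East
Final: (x=6, y=0), facing East

Answer: Final position: (x=6, y=0), facing East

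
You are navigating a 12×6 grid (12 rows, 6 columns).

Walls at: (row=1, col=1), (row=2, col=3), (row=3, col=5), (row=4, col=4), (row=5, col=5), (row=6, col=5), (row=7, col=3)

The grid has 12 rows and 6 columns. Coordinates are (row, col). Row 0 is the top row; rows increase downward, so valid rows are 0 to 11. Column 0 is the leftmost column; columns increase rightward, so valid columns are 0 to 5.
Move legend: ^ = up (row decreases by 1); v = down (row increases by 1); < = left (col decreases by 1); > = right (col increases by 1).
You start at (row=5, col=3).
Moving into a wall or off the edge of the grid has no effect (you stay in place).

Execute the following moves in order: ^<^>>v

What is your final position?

Start: (row=5, col=3)
  ^ (up): (row=5, col=3) -> (row=4, col=3)
  < (left): (row=4, col=3) -> (row=4, col=2)
  ^ (up): (row=4, col=2) -> (row=3, col=2)
  > (right): (row=3, col=2) -> (row=3, col=3)
  > (right): (row=3, col=3) -> (row=3, col=4)
  v (down): blocked, stay at (row=3, col=4)
Final: (row=3, col=4)

Answer: Final position: (row=3, col=4)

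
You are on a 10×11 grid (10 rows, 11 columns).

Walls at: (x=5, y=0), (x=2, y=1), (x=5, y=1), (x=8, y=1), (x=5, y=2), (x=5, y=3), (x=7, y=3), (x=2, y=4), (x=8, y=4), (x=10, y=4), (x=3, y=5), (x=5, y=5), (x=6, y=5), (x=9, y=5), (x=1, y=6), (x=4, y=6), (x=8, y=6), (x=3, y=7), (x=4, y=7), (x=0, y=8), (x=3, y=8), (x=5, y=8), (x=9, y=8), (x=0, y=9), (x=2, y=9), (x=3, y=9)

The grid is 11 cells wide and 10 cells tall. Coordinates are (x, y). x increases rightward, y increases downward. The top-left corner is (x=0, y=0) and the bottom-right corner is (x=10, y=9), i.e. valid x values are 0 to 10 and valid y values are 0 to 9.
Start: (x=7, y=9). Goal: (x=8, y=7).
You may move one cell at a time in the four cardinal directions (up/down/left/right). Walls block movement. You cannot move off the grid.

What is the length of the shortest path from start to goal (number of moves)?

BFS from (x=7, y=9) until reaching (x=8, y=7):
  Distance 0: (x=7, y=9)
  Distance 1: (x=7, y=8), (x=6, y=9), (x=8, y=9)
  Distance 2: (x=7, y=7), (x=6, y=8), (x=8, y=8), (x=5, y=9), (x=9, y=9)
  Distance 3: (x=7, y=6), (x=6, y=7), (x=8, y=7), (x=4, y=9), (x=10, y=9)  <- goal reached here
One shortest path (3 moves): (x=7, y=9) -> (x=8, y=9) -> (x=8, y=8) -> (x=8, y=7)

Answer: Shortest path length: 3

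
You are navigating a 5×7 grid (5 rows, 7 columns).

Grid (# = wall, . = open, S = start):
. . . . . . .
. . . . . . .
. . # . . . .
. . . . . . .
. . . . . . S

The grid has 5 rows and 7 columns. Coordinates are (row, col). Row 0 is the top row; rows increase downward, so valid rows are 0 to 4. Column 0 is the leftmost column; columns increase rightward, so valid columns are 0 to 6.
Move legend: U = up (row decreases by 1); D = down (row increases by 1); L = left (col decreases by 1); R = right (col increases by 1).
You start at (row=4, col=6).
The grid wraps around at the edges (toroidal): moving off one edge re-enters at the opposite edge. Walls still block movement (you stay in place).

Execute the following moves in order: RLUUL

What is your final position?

Start: (row=4, col=6)
  R (right): (row=4, col=6) -> (row=4, col=0)
  L (left): (row=4, col=0) -> (row=4, col=6)
  U (up): (row=4, col=6) -> (row=3, col=6)
  U (up): (row=3, col=6) -> (row=2, col=6)
  L (left): (row=2, col=6) -> (row=2, col=5)
Final: (row=2, col=5)

Answer: Final position: (row=2, col=5)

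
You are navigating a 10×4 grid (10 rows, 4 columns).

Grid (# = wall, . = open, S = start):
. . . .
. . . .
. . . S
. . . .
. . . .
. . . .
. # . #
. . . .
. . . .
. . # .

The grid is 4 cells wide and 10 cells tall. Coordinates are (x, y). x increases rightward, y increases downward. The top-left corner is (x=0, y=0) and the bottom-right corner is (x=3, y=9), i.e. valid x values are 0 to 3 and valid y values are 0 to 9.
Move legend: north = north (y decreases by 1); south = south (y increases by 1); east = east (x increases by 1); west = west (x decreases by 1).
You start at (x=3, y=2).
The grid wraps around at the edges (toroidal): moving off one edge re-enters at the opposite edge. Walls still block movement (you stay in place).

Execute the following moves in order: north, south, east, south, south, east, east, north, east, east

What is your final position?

Start: (x=3, y=2)
  north (north): (x=3, y=2) -> (x=3, y=1)
  south (south): (x=3, y=1) -> (x=3, y=2)
  east (east): (x=3, y=2) -> (x=0, y=2)
  south (south): (x=0, y=2) -> (x=0, y=3)
  south (south): (x=0, y=3) -> (x=0, y=4)
  east (east): (x=0, y=4) -> (x=1, y=4)
  east (east): (x=1, y=4) -> (x=2, y=4)
  north (north): (x=2, y=4) -> (x=2, y=3)
  east (east): (x=2, y=3) -> (x=3, y=3)
  east (east): (x=3, y=3) -> (x=0, y=3)
Final: (x=0, y=3)

Answer: Final position: (x=0, y=3)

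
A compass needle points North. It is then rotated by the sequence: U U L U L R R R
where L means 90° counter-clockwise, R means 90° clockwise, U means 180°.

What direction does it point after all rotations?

Answer: Final heading: West

Derivation:
Start: North
  U (U-turn (180°)) -> South
  U (U-turn (180°)) -> North
  L (left (90° counter-clockwise)) -> West
  U (U-turn (180°)) -> East
  L (left (90° counter-clockwise)) -> North
  R (right (90° clockwise)) -> East
  R (right (90° clockwise)) -> South
  R (right (90° clockwise)) -> West
Final: West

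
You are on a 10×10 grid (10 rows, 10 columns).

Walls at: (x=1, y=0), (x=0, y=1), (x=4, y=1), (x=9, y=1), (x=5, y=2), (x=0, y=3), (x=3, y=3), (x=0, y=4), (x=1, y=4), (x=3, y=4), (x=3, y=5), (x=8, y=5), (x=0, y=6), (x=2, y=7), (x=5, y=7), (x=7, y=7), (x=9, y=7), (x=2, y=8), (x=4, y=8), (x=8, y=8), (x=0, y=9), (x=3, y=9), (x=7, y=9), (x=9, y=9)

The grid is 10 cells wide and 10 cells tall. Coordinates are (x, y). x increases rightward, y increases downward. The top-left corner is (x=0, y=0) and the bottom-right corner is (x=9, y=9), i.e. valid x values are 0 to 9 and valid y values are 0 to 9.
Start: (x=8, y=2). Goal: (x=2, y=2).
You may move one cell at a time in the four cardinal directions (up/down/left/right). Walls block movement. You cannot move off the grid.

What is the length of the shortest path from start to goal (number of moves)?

Answer: Shortest path length: 8

Derivation:
BFS from (x=8, y=2) until reaching (x=2, y=2):
  Distance 0: (x=8, y=2)
  Distance 1: (x=8, y=1), (x=7, y=2), (x=9, y=2), (x=8, y=3)
  Distance 2: (x=8, y=0), (x=7, y=1), (x=6, y=2), (x=7, y=3), (x=9, y=3), (x=8, y=4)
  Distance 3: (x=7, y=0), (x=9, y=0), (x=6, y=1), (x=6, y=3), (x=7, y=4), (x=9, y=4)
  Distance 4: (x=6, y=0), (x=5, y=1), (x=5, y=3), (x=6, y=4), (x=7, y=5), (x=9, y=5)
  Distance 5: (x=5, y=0), (x=4, y=3), (x=5, y=4), (x=6, y=5), (x=7, y=6), (x=9, y=6)
  Distance 6: (x=4, y=0), (x=4, y=2), (x=4, y=4), (x=5, y=5), (x=6, y=6), (x=8, y=6)
  Distance 7: (x=3, y=0), (x=3, y=2), (x=4, y=5), (x=5, y=6), (x=6, y=7), (x=8, y=7)
  Distance 8: (x=2, y=0), (x=3, y=1), (x=2, y=2), (x=4, y=6), (x=6, y=8)  <- goal reached here
One shortest path (8 moves): (x=8, y=2) -> (x=7, y=2) -> (x=6, y=2) -> (x=6, y=3) -> (x=5, y=3) -> (x=4, y=3) -> (x=4, y=2) -> (x=3, y=2) -> (x=2, y=2)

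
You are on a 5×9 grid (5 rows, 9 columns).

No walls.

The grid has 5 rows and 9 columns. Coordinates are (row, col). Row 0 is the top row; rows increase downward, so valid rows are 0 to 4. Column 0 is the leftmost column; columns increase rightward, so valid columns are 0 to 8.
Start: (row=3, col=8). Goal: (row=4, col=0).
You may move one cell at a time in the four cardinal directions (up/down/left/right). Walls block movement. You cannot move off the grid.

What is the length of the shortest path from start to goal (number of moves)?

Answer: Shortest path length: 9

Derivation:
BFS from (row=3, col=8) until reaching (row=4, col=0):
  Distance 0: (row=3, col=8)
  Distance 1: (row=2, col=8), (row=3, col=7), (row=4, col=8)
  Distance 2: (row=1, col=8), (row=2, col=7), (row=3, col=6), (row=4, col=7)
  Distance 3: (row=0, col=8), (row=1, col=7), (row=2, col=6), (row=3, col=5), (row=4, col=6)
  Distance 4: (row=0, col=7), (row=1, col=6), (row=2, col=5), (row=3, col=4), (row=4, col=5)
  Distance 5: (row=0, col=6), (row=1, col=5), (row=2, col=4), (row=3, col=3), (row=4, col=4)
  Distance 6: (row=0, col=5), (row=1, col=4), (row=2, col=3), (row=3, col=2), (row=4, col=3)
  Distance 7: (row=0, col=4), (row=1, col=3), (row=2, col=2), (row=3, col=1), (row=4, col=2)
  Distance 8: (row=0, col=3), (row=1, col=2), (row=2, col=1), (row=3, col=0), (row=4, col=1)
  Distance 9: (row=0, col=2), (row=1, col=1), (row=2, col=0), (row=4, col=0)  <- goal reached here
One shortest path (9 moves): (row=3, col=8) -> (row=3, col=7) -> (row=3, col=6) -> (row=3, col=5) -> (row=3, col=4) -> (row=3, col=3) -> (row=3, col=2) -> (row=3, col=1) -> (row=3, col=0) -> (row=4, col=0)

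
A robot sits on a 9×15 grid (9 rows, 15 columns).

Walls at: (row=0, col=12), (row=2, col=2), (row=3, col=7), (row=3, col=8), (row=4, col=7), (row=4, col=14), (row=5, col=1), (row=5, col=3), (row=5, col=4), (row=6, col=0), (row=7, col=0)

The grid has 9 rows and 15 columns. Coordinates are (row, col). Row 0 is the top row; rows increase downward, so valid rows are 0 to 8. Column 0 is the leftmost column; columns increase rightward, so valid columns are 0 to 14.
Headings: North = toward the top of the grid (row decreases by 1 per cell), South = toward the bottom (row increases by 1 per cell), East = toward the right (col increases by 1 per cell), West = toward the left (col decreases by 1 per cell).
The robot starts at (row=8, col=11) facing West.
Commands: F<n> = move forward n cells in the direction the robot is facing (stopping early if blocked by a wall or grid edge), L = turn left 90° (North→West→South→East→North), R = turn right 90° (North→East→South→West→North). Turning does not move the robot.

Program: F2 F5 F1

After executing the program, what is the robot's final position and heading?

Start: (row=8, col=11), facing West
  F2: move forward 2, now at (row=8, col=9)
  F5: move forward 5, now at (row=8, col=4)
  F1: move forward 1, now at (row=8, col=3)
Final: (row=8, col=3), facing West

Answer: Final position: (row=8, col=3), facing West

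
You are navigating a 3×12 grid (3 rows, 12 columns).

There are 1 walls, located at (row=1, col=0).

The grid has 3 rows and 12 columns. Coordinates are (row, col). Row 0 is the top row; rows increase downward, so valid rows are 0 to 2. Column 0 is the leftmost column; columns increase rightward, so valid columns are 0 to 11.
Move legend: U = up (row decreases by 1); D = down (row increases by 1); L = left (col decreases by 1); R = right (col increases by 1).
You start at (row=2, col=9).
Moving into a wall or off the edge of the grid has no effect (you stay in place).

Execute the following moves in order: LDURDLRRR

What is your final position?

Start: (row=2, col=9)
  L (left): (row=2, col=9) -> (row=2, col=8)
  D (down): blocked, stay at (row=2, col=8)
  U (up): (row=2, col=8) -> (row=1, col=8)
  R (right): (row=1, col=8) -> (row=1, col=9)
  D (down): (row=1, col=9) -> (row=2, col=9)
  L (left): (row=2, col=9) -> (row=2, col=8)
  R (right): (row=2, col=8) -> (row=2, col=9)
  R (right): (row=2, col=9) -> (row=2, col=10)
  R (right): (row=2, col=10) -> (row=2, col=11)
Final: (row=2, col=11)

Answer: Final position: (row=2, col=11)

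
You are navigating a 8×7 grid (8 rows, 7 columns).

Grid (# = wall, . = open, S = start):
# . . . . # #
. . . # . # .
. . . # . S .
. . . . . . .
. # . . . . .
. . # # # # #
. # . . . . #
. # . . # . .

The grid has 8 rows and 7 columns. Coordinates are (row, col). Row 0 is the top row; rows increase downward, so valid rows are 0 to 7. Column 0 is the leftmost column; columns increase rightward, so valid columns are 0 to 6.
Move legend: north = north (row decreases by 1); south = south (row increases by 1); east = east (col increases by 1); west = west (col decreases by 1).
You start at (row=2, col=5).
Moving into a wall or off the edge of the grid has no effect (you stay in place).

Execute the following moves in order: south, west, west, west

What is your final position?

Start: (row=2, col=5)
  south (south): (row=2, col=5) -> (row=3, col=5)
  west (west): (row=3, col=5) -> (row=3, col=4)
  west (west): (row=3, col=4) -> (row=3, col=3)
  west (west): (row=3, col=3) -> (row=3, col=2)
Final: (row=3, col=2)

Answer: Final position: (row=3, col=2)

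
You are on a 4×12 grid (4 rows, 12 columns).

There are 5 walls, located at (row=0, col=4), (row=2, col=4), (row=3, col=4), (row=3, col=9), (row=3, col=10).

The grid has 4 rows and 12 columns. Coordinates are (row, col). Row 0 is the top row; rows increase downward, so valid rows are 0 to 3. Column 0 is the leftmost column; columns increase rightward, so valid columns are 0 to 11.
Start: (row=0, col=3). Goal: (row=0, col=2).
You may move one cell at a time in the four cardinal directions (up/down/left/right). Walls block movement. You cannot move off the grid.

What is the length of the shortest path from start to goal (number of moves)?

Answer: Shortest path length: 1

Derivation:
BFS from (row=0, col=3) until reaching (row=0, col=2):
  Distance 0: (row=0, col=3)
  Distance 1: (row=0, col=2), (row=1, col=3)  <- goal reached here
One shortest path (1 moves): (row=0, col=3) -> (row=0, col=2)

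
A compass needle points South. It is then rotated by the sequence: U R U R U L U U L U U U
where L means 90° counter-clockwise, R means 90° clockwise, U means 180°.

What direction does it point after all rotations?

Start: South
  U (U-turn (180°)) -> North
  R (right (90° clockwise)) -> East
  U (U-turn (180°)) -> West
  R (right (90° clockwise)) -> North
  U (U-turn (180°)) -> South
  L (left (90° counter-clockwise)) -> East
  U (U-turn (180°)) -> West
  U (U-turn (180°)) -> East
  L (left (90° counter-clockwise)) -> North
  U (U-turn (180°)) -> South
  U (U-turn (180°)) -> North
  U (U-turn (180°)) -> South
Final: South

Answer: Final heading: South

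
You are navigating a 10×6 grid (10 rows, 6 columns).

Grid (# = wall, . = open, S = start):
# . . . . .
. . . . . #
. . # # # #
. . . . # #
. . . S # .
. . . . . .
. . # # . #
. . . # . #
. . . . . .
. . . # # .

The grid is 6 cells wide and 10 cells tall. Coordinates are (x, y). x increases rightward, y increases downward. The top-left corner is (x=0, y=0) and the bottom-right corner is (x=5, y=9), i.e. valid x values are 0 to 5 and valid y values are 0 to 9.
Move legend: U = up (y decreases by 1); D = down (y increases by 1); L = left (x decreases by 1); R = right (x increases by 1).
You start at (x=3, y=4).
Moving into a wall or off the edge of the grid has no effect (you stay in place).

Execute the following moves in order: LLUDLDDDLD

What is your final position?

Answer: Final position: (x=0, y=8)

Derivation:
Start: (x=3, y=4)
  L (left): (x=3, y=4) -> (x=2, y=4)
  L (left): (x=2, y=4) -> (x=1, y=4)
  U (up): (x=1, y=4) -> (x=1, y=3)
  D (down): (x=1, y=3) -> (x=1, y=4)
  L (left): (x=1, y=4) -> (x=0, y=4)
  D (down): (x=0, y=4) -> (x=0, y=5)
  D (down): (x=0, y=5) -> (x=0, y=6)
  D (down): (x=0, y=6) -> (x=0, y=7)
  L (left): blocked, stay at (x=0, y=7)
  D (down): (x=0, y=7) -> (x=0, y=8)
Final: (x=0, y=8)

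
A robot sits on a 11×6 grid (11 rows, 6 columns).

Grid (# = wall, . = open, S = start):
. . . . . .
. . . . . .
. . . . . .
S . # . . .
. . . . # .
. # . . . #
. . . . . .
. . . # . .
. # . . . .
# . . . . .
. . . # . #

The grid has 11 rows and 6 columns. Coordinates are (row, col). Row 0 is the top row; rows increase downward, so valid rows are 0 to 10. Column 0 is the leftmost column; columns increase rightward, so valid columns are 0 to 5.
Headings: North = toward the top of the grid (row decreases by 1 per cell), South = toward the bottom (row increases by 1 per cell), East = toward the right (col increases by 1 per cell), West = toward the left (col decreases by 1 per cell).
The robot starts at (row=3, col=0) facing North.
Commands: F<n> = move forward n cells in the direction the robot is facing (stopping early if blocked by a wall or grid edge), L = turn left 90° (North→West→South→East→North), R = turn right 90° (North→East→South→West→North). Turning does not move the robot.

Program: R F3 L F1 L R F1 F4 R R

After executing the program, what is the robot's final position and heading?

Start: (row=3, col=0), facing North
  R: turn right, now facing East
  F3: move forward 1/3 (blocked), now at (row=3, col=1)
  L: turn left, now facing North
  F1: move forward 1, now at (row=2, col=1)
  L: turn left, now facing West
  R: turn right, now facing North
  F1: move forward 1, now at (row=1, col=1)
  F4: move forward 1/4 (blocked), now at (row=0, col=1)
  R: turn right, now facing East
  R: turn right, now facing South
Final: (row=0, col=1), facing South

Answer: Final position: (row=0, col=1), facing South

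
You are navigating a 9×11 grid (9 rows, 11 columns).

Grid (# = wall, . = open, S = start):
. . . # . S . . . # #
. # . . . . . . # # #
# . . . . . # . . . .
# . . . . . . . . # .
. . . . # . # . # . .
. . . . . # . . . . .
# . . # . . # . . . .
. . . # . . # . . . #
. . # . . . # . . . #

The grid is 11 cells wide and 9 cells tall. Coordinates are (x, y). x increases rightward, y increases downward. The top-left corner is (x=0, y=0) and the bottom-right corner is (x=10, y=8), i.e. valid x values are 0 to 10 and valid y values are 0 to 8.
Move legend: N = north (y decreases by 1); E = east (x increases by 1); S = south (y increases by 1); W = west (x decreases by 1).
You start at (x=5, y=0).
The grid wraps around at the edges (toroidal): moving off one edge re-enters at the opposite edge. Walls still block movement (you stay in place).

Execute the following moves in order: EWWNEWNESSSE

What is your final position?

Start: (x=5, y=0)
  E (east): (x=5, y=0) -> (x=6, y=0)
  W (west): (x=6, y=0) -> (x=5, y=0)
  W (west): (x=5, y=0) -> (x=4, y=0)
  N (north): (x=4, y=0) -> (x=4, y=8)
  E (east): (x=4, y=8) -> (x=5, y=8)
  W (west): (x=5, y=8) -> (x=4, y=8)
  N (north): (x=4, y=8) -> (x=4, y=7)
  E (east): (x=4, y=7) -> (x=5, y=7)
  S (south): (x=5, y=7) -> (x=5, y=8)
  S (south): (x=5, y=8) -> (x=5, y=0)
  S (south): (x=5, y=0) -> (x=5, y=1)
  E (east): (x=5, y=1) -> (x=6, y=1)
Final: (x=6, y=1)

Answer: Final position: (x=6, y=1)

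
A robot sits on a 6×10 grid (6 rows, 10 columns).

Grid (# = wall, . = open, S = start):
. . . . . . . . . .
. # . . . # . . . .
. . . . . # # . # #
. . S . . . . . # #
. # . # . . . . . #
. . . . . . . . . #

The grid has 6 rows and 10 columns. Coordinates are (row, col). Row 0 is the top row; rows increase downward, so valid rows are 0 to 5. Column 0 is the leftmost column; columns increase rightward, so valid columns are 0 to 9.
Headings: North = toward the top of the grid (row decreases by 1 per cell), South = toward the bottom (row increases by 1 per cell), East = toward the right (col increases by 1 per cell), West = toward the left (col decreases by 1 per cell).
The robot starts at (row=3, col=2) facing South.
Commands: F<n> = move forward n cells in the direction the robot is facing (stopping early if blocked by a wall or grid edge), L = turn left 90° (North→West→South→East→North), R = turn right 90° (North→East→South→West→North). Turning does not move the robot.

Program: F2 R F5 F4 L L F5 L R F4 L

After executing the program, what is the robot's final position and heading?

Answer: Final position: (row=5, col=8), facing North

Derivation:
Start: (row=3, col=2), facing South
  F2: move forward 2, now at (row=5, col=2)
  R: turn right, now facing West
  F5: move forward 2/5 (blocked), now at (row=5, col=0)
  F4: move forward 0/4 (blocked), now at (row=5, col=0)
  L: turn left, now facing South
  L: turn left, now facing East
  F5: move forward 5, now at (row=5, col=5)
  L: turn left, now facing North
  R: turn right, now facing East
  F4: move forward 3/4 (blocked), now at (row=5, col=8)
  L: turn left, now facing North
Final: (row=5, col=8), facing North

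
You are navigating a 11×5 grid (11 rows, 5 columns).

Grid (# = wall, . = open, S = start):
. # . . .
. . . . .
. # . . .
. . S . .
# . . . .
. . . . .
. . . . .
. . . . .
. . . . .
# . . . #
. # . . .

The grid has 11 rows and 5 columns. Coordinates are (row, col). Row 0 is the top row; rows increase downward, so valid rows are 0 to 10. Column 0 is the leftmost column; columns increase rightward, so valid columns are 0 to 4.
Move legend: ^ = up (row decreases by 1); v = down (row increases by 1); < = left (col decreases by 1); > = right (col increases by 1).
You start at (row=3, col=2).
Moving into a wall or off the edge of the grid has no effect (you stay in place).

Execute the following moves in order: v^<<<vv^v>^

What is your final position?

Answer: Final position: (row=3, col=1)

Derivation:
Start: (row=3, col=2)
  v (down): (row=3, col=2) -> (row=4, col=2)
  ^ (up): (row=4, col=2) -> (row=3, col=2)
  < (left): (row=3, col=2) -> (row=3, col=1)
  < (left): (row=3, col=1) -> (row=3, col=0)
  < (left): blocked, stay at (row=3, col=0)
  v (down): blocked, stay at (row=3, col=0)
  v (down): blocked, stay at (row=3, col=0)
  ^ (up): (row=3, col=0) -> (row=2, col=0)
  v (down): (row=2, col=0) -> (row=3, col=0)
  > (right): (row=3, col=0) -> (row=3, col=1)
  ^ (up): blocked, stay at (row=3, col=1)
Final: (row=3, col=1)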